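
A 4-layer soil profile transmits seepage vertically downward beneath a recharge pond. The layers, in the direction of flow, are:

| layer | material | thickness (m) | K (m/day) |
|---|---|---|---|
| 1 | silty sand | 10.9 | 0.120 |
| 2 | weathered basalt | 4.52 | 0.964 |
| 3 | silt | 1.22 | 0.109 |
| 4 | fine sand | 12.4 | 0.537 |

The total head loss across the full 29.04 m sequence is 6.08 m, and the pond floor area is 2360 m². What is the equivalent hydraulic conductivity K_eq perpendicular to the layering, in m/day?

0.224

Flow is perpendicular to layering, so the layers act in series and the equivalent K is the thickness-weighted harmonic mean.
Total thickness L = 10.9 + 4.52 + 1.22 + 12.4 = 29.04 m.
Σ(b_i/K_i) = 10.9/0.120 + 4.52/0.964 + 1.22/0.109 + 12.4/0.537 = 129.8 d.
K_eq = L / Σ(b_i/K_i) = 29.04 / 129.8 = 0.2237 m/day.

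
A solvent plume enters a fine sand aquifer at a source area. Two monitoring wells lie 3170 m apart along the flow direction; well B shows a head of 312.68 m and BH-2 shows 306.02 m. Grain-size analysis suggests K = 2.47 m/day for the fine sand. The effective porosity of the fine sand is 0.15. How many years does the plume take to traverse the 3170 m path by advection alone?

Hydraulic gradient i = (312.68 − 306.02) / 3170 = 6.66 / 3170 = 0.002101.
Darcy flux q = K · i = 2.470 × 0.002101 = 0.005189 m/day.
Seepage velocity v = q / n_e = 0.005189 / 0.15 = 0.03460 m/day.
Travel time t = L / v = 3170 / 0.03460 = 91630 days = 250.9 years.

251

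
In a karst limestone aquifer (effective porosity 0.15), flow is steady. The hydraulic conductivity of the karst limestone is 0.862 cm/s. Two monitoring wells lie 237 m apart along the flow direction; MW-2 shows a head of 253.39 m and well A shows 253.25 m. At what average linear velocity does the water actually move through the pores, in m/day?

2.93

Convert K: 0.862 cm/s × 864 = 744.8 m/day.
Hydraulic gradient i = (253.39 − 253.25) / 237 = 0.14 / 237 = 0.0005907.
Darcy flux q = K · i = 744.8 × 0.0005907 = 0.4399 m/day.
Seepage velocity v = q / n_e = 0.4399 / 0.15 = 2.933 m/day.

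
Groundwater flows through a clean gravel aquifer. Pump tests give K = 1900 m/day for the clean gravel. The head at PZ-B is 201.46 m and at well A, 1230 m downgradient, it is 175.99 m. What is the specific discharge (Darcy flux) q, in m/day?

39.3

Hydraulic gradient i = (201.46 − 175.99) / 1230 = 25.47 / 1230 = 0.02071.
Specific discharge q = K · i = 1900 × 0.02071 = 39.34 m/day.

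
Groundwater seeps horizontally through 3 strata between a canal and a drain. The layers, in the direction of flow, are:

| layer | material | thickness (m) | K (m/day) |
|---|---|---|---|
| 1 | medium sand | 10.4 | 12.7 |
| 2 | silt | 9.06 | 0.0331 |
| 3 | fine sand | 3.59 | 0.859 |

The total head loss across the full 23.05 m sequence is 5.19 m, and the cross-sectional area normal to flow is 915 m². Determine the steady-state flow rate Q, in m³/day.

17.0

Flow is perpendicular to layering, so the layers act in series and the equivalent K is the thickness-weighted harmonic mean.
Total thickness L = 10.4 + 9.06 + 3.59 = 23.05 m.
Σ(b_i/K_i) = 10.4/12.7 + 9.06/0.0331 + 3.59/0.859 = 278.7 d.
K_eq = L / Σ(b_i/K_i) = 23.05 / 278.7 = 0.08270 m/day.
Q = K_eq · A · (Δh/L) = 0.08270 × 915 × (5.19/23.05) = 17.04 m³/day.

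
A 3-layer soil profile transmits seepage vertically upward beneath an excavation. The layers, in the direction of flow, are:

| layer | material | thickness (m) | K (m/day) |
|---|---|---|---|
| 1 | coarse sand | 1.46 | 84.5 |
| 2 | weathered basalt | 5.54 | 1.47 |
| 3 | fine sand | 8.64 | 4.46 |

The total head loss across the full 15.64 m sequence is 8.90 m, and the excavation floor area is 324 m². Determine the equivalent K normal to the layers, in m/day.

Flow is perpendicular to layering, so the layers act in series and the equivalent K is the thickness-weighted harmonic mean.
Total thickness L = 1.46 + 5.54 + 8.64 = 15.64 m.
Σ(b_i/K_i) = 1.46/84.5 + 5.54/1.47 + 8.64/4.46 = 5.723 d.
K_eq = L / Σ(b_i/K_i) = 15.64 / 5.723 = 2.733 m/day.

2.73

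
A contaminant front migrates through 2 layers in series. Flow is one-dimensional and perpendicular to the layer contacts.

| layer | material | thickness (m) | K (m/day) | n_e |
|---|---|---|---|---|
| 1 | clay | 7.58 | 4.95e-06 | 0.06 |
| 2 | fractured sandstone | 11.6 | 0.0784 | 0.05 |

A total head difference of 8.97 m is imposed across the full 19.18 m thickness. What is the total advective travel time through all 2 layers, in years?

With flow normal to the layers, continuity requires the same specific discharge q through every layer.
Σ(b_i/K_i) = 7.58/4.95e-06 + 11.6/0.0784 = 1.531e+06 d.
q = Δh / Σ(b_i/K_i) = 8.97 / 1.531e+06 = 5.857e-06 m/day.
In each layer the seepage velocity is v_i = q/n_i, so the layer transit time is t_i = b_i·n_i / q:
  layer 1 (clay): t_1 = 7.58 × 0.06 / 5.857e-06 = 77649 d
  layer 2 (fractured sandstone): t_2 = 11.6 × 0.05 / 5.857e-06 = 99024 d
Total t = Σ t_i = 1.767e+05 days = 483.7 years.

484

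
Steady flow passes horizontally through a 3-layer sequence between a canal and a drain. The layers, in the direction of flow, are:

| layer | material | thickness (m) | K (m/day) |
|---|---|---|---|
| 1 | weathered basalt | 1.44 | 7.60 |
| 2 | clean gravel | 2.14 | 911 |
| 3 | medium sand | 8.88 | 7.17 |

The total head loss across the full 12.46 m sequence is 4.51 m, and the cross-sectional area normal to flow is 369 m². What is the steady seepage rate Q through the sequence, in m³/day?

1160

Flow is perpendicular to layering, so the layers act in series and the equivalent K is the thickness-weighted harmonic mean.
Total thickness L = 1.44 + 2.14 + 8.88 = 12.46 m.
Σ(b_i/K_i) = 1.44/7.60 + 2.14/911 + 8.88/7.17 = 1.430 d.
K_eq = L / Σ(b_i/K_i) = 12.46 / 1.430 = 8.711 m/day.
Q = K_eq · A · (Δh/L) = 8.711 × 369 × (4.51/12.46) = 1164 m³/day.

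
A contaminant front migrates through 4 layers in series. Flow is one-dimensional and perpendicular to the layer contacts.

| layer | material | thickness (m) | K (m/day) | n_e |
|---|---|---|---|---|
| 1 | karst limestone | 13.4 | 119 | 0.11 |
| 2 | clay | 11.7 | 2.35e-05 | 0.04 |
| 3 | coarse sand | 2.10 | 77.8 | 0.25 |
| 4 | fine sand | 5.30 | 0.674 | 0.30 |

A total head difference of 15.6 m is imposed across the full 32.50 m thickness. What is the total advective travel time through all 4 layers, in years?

With flow normal to the layers, continuity requires the same specific discharge q through every layer.
Σ(b_i/K_i) = 13.4/119 + 11.7/2.35e-05 + 2.10/77.8 + 5.30/0.674 = 4.979e+05 d.
q = Δh / Σ(b_i/K_i) = 15.6 / 4.979e+05 = 3.133e-05 m/day.
In each layer the seepage velocity is v_i = q/n_i, so the layer transit time is t_i = b_i·n_i / q:
  layer 1 (karst limestone): t_1 = 13.4 × 0.11 / 3.133e-05 = 47043 d
  layer 2 (clay): t_2 = 11.7 × 0.04 / 3.133e-05 = 14936 d
  layer 3 (coarse sand): t_3 = 2.10 × 0.25 / 3.133e-05 = 16756 d
  layer 4 (fine sand): t_4 = 5.30 × 0.30 / 3.133e-05 = 50745 d
Total t = Σ t_i = 1.295e+05 days = 354.5 years.

354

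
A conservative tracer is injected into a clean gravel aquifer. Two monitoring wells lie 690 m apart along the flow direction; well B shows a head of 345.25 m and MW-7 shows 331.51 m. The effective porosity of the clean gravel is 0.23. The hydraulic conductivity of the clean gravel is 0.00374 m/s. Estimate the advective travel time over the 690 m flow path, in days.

24.7

Convert K: 0.00374 m/s × 86400 = 323.1 m/day.
Hydraulic gradient i = (345.25 − 331.51) / 690 = 13.74 / 690 = 0.01991.
Darcy flux q = K · i = 323.1 × 0.01991 = 6.435 m/day.
Seepage velocity v = q / n_e = 6.435 / 0.23 = 27.98 m/day.
Travel time t = L / v = 690 / 27.98 = 24.66 days.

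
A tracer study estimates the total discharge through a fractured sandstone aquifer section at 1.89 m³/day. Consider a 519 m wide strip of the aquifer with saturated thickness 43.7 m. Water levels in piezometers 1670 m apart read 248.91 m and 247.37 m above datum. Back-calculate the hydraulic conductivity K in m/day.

Cross-sectional area A = 519 × 43.7 = 22680 m².
Hydraulic gradient i = (248.91 − 247.37) / 1670 = 1.54 / 1670 = 0.0009222.
From Q = K·A·i, K = Q / (A·i) = 1.89 / (22680 × 0.0009222) = 0.09037 m/day.

0.0904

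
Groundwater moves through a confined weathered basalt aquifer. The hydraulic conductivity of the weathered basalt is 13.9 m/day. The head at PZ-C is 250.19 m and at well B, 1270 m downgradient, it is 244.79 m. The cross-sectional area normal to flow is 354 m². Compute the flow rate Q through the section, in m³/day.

Hydraulic gradient i = (250.19 − 244.79) / 1270 = 5.4 / 1270 = 0.004252.
Darcy's law: Q = K · A · i = 13.90 × 354.0 × 0.004252 = 20.92 m³/day.

20.9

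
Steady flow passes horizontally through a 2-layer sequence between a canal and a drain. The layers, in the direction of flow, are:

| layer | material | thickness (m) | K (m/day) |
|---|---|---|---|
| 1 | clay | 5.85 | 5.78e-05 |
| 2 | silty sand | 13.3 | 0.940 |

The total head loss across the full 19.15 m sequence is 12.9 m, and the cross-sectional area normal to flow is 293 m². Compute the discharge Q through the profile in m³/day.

Flow is perpendicular to layering, so the layers act in series and the equivalent K is the thickness-weighted harmonic mean.
Total thickness L = 5.85 + 13.3 = 19.15 m.
Σ(b_i/K_i) = 5.85/5.78e-05 + 13.3/0.940 = 1.012e+05 d.
K_eq = L / Σ(b_i/K_i) = 19.15 / 1.012e+05 = 0.0001892 m/day.
Q = K_eq · A · (Δh/L) = 0.0001892 × 293 × (12.9/19.15) = 0.03734 m³/day.

0.0373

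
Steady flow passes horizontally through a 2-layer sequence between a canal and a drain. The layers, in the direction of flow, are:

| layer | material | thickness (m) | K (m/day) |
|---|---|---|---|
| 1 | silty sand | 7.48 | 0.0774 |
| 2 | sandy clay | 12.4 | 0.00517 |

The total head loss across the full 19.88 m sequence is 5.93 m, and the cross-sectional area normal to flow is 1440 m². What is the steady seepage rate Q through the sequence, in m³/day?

3.42

Flow is perpendicular to layering, so the layers act in series and the equivalent K is the thickness-weighted harmonic mean.
Total thickness L = 7.48 + 12.4 = 19.88 m.
Σ(b_i/K_i) = 7.48/0.0774 + 12.4/0.00517 = 2495 d.
K_eq = L / Σ(b_i/K_i) = 19.88 / 2495 = 0.007968 m/day.
Q = K_eq · A · (Δh/L) = 0.007968 × 1440 × (5.93/19.88) = 3.422 m³/day.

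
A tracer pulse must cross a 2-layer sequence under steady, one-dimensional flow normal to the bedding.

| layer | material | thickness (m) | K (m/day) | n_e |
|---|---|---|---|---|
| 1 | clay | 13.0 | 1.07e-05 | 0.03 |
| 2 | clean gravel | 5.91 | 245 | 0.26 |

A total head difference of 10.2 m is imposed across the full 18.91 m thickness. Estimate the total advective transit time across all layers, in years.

628

With flow normal to the layers, continuity requires the same specific discharge q through every layer.
Σ(b_i/K_i) = 13.0/1.07e-05 + 5.91/245 = 1.215e+06 d.
q = Δh / Σ(b_i/K_i) = 10.2 / 1.215e+06 = 8.395e-06 m/day.
In each layer the seepage velocity is v_i = q/n_i, so the layer transit time is t_i = b_i·n_i / q:
  layer 1 (clay): t_1 = 13.0 × 0.03 / 8.395e-06 = 46454 d
  layer 2 (clean gravel): t_2 = 5.91 × 0.26 / 8.395e-06 = 1.830e+05 d
Total t = Σ t_i = 2.295e+05 days = 628.3 years.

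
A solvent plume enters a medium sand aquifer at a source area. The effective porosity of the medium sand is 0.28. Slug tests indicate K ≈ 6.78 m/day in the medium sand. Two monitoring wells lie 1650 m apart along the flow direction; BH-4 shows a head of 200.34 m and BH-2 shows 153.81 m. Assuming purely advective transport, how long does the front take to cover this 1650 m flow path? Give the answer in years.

6.62

Hydraulic gradient i = (200.34 − 153.81) / 1650 = 46.53 / 1650 = 0.02820.
Darcy flux q = K · i = 6.780 × 0.02820 = 0.1912 m/day.
Seepage velocity v = q / n_e = 0.1912 / 0.28 = 0.6828 m/day.
Travel time t = L / v = 1650 / 0.6828 = 2416 days = 6.616 years.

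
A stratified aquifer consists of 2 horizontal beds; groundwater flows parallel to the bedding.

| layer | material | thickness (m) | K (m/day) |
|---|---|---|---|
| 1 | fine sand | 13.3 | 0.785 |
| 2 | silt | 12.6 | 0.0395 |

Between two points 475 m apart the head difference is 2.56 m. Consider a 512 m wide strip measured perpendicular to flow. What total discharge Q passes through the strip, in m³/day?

Flow is parallel to layering, so each bed carries its own Darcy discharge and the transmissivities add.
Σ(K_i·b_i) = 0.785×13.3 + 0.0395×12.6 = 10.94 m²/day.
Hydraulic gradient i = Δh / L = 2.56 / 475 = 0.005389.
Q = Σ(K_i·b_i) · W · i = 10.94 × 512 × 0.005389 = 30.18 m³/day.

30.2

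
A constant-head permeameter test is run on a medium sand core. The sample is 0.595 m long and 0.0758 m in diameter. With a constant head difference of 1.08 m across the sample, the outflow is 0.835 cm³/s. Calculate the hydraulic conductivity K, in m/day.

Cross-sectional area A = π·(d/2)² = π × (0.0758/2)² = 0.004513 m².
Convert discharge: 0.835 cm³/s = 8.350e-07 m³/s.
Darcy's law rearranged: K = Q·L / (A·Δh) = 8.350e-07 × 0.595 / (0.004513 × 1.08) = 0.0001019 m/s = 8.808 m/day.

8.81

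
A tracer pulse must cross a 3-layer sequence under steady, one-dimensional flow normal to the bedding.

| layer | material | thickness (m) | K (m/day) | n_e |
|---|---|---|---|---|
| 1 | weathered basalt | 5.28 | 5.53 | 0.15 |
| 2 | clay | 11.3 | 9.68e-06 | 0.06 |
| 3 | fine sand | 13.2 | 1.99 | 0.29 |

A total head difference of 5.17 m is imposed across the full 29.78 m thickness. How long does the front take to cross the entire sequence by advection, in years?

With flow normal to the layers, continuity requires the same specific discharge q through every layer.
Σ(b_i/K_i) = 5.28/5.53 + 11.3/9.68e-06 + 13.2/1.99 = 1.167e+06 d.
q = Δh / Σ(b_i/K_i) = 5.17 / 1.167e+06 = 4.429e-06 m/day.
In each layer the seepage velocity is v_i = q/n_i, so the layer transit time is t_i = b_i·n_i / q:
  layer 1 (weathered basalt): t_1 = 5.28 × 0.15 / 4.429e-06 = 1.788e+05 d
  layer 2 (clay): t_2 = 11.3 × 0.06 / 4.429e-06 = 1.531e+05 d
  layer 3 (fine sand): t_3 = 13.2 × 0.29 / 4.429e-06 = 8.643e+05 d
Total t = Σ t_i = 1.196e+06 days = 3275 years.

3280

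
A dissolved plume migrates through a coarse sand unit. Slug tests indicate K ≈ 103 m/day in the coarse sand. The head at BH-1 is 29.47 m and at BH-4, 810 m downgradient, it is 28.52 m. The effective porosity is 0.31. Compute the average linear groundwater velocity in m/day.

0.390

Hydraulic gradient i = (29.47 − 28.52) / 810 = 0.95 / 810 = 0.001173.
Darcy flux q = K · i = 103.0 × 0.001173 = 0.1208 m/day.
Seepage velocity v = q / n_e = 0.1208 / 0.31 = 0.3897 m/day.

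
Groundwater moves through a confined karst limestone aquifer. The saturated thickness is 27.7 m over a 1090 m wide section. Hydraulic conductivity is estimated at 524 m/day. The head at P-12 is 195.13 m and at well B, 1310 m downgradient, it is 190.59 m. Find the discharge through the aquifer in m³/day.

Cross-sectional area A = 1090 × 27.7 = 30193 m².
Hydraulic gradient i = (195.13 − 190.59) / 1310 = 4.54 / 1310 = 0.003466.
Darcy's law: Q = K · A · i = 524.0 × 30193 × 0.003466 = 54830 m³/day.

54800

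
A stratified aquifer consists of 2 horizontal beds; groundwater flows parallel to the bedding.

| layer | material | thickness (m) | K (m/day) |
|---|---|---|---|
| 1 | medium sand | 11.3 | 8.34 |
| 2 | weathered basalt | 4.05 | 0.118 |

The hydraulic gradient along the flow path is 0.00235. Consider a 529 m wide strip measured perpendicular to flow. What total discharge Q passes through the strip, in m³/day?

118

Flow is parallel to layering, so each bed carries its own Darcy discharge and the transmissivities add.
Σ(K_i·b_i) = 8.34×11.3 + 0.118×4.05 = 94.72 m²/day.
Hydraulic gradient i = 0.00235.
Q = Σ(K_i·b_i) · W · i = 94.72 × 529 × 0.002350 = 117.8 m³/day.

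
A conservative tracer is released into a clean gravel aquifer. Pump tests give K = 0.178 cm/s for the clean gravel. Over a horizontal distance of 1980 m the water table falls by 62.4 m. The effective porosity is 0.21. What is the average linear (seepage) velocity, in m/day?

23.1

Convert K: 0.178 cm/s × 864 = 153.8 m/day.
Hydraulic gradient i = Δh / L = 62.4 / 1980 = 0.03152.
Darcy flux q = K · i = 153.8 × 0.03152 = 4.847 m/day.
Seepage velocity v = q / n_e = 4.847 / 0.21 = 23.08 m/day.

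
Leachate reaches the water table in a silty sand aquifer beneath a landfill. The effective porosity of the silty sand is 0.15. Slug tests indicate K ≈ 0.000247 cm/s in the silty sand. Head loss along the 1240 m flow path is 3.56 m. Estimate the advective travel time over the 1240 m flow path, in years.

831

Convert K: 0.000247 cm/s × 864 = 0.2134 m/day.
Hydraulic gradient i = Δh / L = 3.56 / 1240 = 0.002871.
Darcy flux q = K · i = 0.2134 × 0.002871 = 0.0006127 m/day.
Seepage velocity v = q / n_e = 0.0006127 / 0.15 = 0.004085 m/day.
Travel time t = L / v = 1240 / 0.004085 = 3.036e+05 days = 831.2 years.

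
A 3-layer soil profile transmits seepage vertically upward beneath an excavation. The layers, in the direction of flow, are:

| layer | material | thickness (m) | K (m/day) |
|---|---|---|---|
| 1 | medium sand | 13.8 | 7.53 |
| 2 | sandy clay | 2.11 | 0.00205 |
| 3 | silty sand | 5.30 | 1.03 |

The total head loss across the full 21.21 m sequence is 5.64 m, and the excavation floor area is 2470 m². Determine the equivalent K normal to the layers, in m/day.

0.0205

Flow is perpendicular to layering, so the layers act in series and the equivalent K is the thickness-weighted harmonic mean.
Total thickness L = 13.8 + 2.11 + 5.30 = 21.21 m.
Σ(b_i/K_i) = 13.8/7.53 + 2.11/0.00205 + 5.30/1.03 = 1036 d.
K_eq = L / Σ(b_i/K_i) = 21.21 / 1036 = 0.02047 m/day.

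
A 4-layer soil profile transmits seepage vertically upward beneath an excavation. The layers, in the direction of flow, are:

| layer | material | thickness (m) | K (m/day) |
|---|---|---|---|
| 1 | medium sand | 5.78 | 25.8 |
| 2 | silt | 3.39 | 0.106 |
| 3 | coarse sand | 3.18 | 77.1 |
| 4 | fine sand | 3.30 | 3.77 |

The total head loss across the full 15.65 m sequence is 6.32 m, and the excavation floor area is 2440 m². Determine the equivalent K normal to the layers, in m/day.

Flow is perpendicular to layering, so the layers act in series and the equivalent K is the thickness-weighted harmonic mean.
Total thickness L = 5.78 + 3.39 + 3.18 + 3.30 = 15.65 m.
Σ(b_i/K_i) = 5.78/25.8 + 3.39/0.106 + 3.18/77.1 + 3.30/3.77 = 33.12 d.
K_eq = L / Σ(b_i/K_i) = 15.65 / 33.12 = 0.4725 m/day.

0.472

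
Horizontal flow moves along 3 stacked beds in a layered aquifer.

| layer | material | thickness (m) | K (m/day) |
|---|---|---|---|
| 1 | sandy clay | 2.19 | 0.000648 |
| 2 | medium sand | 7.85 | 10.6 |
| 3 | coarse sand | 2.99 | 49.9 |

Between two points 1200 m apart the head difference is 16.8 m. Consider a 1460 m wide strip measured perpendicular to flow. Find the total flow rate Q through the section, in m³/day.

Flow is parallel to layering, so each bed carries its own Darcy discharge and the transmissivities add.
Σ(K_i·b_i) = 0.000648×2.19 + 10.6×7.85 + 49.9×2.99 = 232.4 m²/day.
Hydraulic gradient i = Δh / L = 16.8 / 1200 = 0.01400.
Q = Σ(K_i·b_i) · W · i = 232.4 × 1460 × 0.01400 = 4751 m³/day.

4750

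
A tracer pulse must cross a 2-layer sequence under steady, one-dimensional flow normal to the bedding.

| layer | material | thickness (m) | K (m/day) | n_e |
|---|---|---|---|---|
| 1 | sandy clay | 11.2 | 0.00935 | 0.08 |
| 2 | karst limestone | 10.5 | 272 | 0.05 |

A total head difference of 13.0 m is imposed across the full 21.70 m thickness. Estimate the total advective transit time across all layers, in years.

With flow normal to the layers, continuity requires the same specific discharge q through every layer.
Σ(b_i/K_i) = 11.2/0.00935 + 10.5/272 = 1198 d.
q = Δh / Σ(b_i/K_i) = 13.0 / 1198 = 0.01085 m/day.
In each layer the seepage velocity is v_i = q/n_i, so the layer transit time is t_i = b_i·n_i / q:
  layer 1 (sandy clay): t_1 = 11.2 × 0.08 / 0.01085 = 82.56 d
  layer 2 (karst limestone): t_2 = 10.5 × 0.05 / 0.01085 = 48.38 d
Total t = Σ t_i = 130.9 days = 0.3585 years.

0.358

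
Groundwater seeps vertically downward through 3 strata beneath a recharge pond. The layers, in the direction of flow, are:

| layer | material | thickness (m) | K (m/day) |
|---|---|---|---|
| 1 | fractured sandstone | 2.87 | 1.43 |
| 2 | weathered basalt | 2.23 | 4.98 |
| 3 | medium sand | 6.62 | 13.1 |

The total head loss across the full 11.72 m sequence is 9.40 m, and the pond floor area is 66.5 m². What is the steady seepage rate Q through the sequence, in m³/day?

Flow is perpendicular to layering, so the layers act in series and the equivalent K is the thickness-weighted harmonic mean.
Total thickness L = 2.87 + 2.23 + 6.62 = 11.72 m.
Σ(b_i/K_i) = 2.87/1.43 + 2.23/4.98 + 6.62/13.1 = 2.960 d.
K_eq = L / Σ(b_i/K_i) = 11.72 / 2.960 = 3.959 m/day.
Q = K_eq · A · (Δh/L) = 3.959 × 66.5 × (9.40/11.72) = 211.2 m³/day.

211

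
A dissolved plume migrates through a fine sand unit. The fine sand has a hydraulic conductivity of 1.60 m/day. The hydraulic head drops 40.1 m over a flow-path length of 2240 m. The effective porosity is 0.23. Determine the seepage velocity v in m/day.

Hydraulic gradient i = Δh / L = 40.1 / 2240 = 0.01790.
Darcy flux q = K · i = 1.600 × 0.01790 = 0.02864 m/day.
Seepage velocity v = q / n_e = 0.02864 / 0.23 = 0.1245 m/day.

0.125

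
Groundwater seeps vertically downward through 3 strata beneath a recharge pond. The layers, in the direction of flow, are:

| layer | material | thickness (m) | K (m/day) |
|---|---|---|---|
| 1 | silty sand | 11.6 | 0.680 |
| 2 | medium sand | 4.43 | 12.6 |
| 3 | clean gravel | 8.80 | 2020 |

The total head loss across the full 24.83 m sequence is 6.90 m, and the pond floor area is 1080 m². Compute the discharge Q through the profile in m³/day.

Flow is perpendicular to layering, so the layers act in series and the equivalent K is the thickness-weighted harmonic mean.
Total thickness L = 11.6 + 4.43 + 8.80 = 24.83 m.
Σ(b_i/K_i) = 11.6/0.680 + 4.43/12.6 + 8.80/2020 = 17.41 d.
K_eq = L / Σ(b_i/K_i) = 24.83 / 17.41 = 1.426 m/day.
Q = K_eq · A · (Δh/L) = 1.426 × 1080 × (6.90/24.83) = 427.9 m³/day.

428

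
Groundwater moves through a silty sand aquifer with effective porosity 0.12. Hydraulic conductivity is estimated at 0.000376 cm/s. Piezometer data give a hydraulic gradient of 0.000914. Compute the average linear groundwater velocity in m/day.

Convert K: 0.000376 cm/s × 864 = 0.3249 m/day.
Hydraulic gradient i = 0.000914.
Darcy flux q = K · i = 0.3249 × 0.0009140 = 0.0002969 m/day.
Seepage velocity v = q / n_e = 0.0002969 / 0.12 = 0.002474 m/day.

0.00247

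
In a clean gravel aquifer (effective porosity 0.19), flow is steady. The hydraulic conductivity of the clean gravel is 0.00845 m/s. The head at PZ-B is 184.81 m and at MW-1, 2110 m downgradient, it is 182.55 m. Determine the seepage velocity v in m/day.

Convert K: 0.00845 m/s × 86400 = 730.1 m/day.
Hydraulic gradient i = (184.81 − 182.55) / 2110 = 2.26 / 2110 = 0.001071.
Darcy flux q = K · i = 730.1 × 0.001071 = 0.7820 m/day.
Seepage velocity v = q / n_e = 0.7820 / 0.19 = 4.116 m/day.

4.12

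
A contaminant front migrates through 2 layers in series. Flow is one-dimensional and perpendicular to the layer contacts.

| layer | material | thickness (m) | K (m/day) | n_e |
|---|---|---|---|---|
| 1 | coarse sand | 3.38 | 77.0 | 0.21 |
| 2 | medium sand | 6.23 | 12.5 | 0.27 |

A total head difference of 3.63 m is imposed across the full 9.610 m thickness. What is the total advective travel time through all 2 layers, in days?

0.357

With flow normal to the layers, continuity requires the same specific discharge q through every layer.
Σ(b_i/K_i) = 3.38/77.0 + 6.23/12.5 = 0.5423 d.
q = Δh / Σ(b_i/K_i) = 3.63 / 0.5423 = 6.694 m/day.
In each layer the seepage velocity is v_i = q/n_i, so the layer transit time is t_i = b_i·n_i / q:
  layer 1 (coarse sand): t_1 = 3.38 × 0.21 / 6.694 = 0.1060 d
  layer 2 (medium sand): t_2 = 6.23 × 0.27 / 6.694 = 0.2513 d
Total t = Σ t_i = 0.3573 days.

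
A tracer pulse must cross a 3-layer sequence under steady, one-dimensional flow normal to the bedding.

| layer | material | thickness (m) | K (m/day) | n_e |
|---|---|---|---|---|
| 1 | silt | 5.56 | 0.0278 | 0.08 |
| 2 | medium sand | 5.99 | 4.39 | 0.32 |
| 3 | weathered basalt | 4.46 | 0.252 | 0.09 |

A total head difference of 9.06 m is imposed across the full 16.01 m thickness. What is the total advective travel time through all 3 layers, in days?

With flow normal to the layers, continuity requires the same specific discharge q through every layer.
Σ(b_i/K_i) = 5.56/0.0278 + 5.99/4.39 + 4.46/0.252 = 219.1 d.
q = Δh / Σ(b_i/K_i) = 9.06 / 219.1 = 0.04136 m/day.
In each layer the seepage velocity is v_i = q/n_i, so the layer transit time is t_i = b_i·n_i / q:
  layer 1 (silt): t_1 = 5.56 × 0.08 / 0.04136 = 10.75 d
  layer 2 (medium sand): t_2 = 5.99 × 0.32 / 0.04136 = 46.35 d
  layer 3 (weathered basalt): t_3 = 4.46 × 0.09 / 0.04136 = 9.706 d
Total t = Σ t_i = 66.81 days.

66.8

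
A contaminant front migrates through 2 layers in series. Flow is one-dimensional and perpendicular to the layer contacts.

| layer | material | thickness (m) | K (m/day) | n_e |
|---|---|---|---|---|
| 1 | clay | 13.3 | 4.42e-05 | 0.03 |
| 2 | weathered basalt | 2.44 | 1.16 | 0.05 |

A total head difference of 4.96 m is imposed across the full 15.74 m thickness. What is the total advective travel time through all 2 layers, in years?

86.5

With flow normal to the layers, continuity requires the same specific discharge q through every layer.
Σ(b_i/K_i) = 13.3/4.42e-05 + 2.44/1.16 = 3.009e+05 d.
q = Δh / Σ(b_i/K_i) = 4.96 / 3.009e+05 = 1.648e-05 m/day.
In each layer the seepage velocity is v_i = q/n_i, so the layer transit time is t_i = b_i·n_i / q:
  layer 1 (clay): t_1 = 13.3 × 0.03 / 1.648e-05 = 24206 d
  layer 2 (weathered basalt): t_2 = 2.44 × 0.05 / 1.648e-05 = 7401 d
Total t = Σ t_i = 31607 days = 86.54 years.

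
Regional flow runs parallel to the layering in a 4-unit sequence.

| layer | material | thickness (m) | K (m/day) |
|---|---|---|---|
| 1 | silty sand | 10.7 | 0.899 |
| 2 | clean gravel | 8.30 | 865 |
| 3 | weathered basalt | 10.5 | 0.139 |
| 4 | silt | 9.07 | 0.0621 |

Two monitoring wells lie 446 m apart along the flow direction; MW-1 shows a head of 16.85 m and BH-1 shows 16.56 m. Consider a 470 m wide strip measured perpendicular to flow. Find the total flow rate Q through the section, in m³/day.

2200

Flow is parallel to layering, so each bed carries its own Darcy discharge and the transmissivities add.
Σ(K_i·b_i) = 0.899×10.7 + 865×8.30 + 0.139×10.5 + 0.0621×9.07 = 7191 m²/day.
Hydraulic gradient i = (16.85 − 16.56) / 446 = 0.29 / 446 = 0.0006502.
Q = Σ(K_i·b_i) · W · i = 7191 × 470 × 0.0006502 = 2198 m³/day.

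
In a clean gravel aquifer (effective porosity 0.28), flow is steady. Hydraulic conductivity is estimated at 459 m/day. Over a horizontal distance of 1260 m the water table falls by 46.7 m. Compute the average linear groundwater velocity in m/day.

60.8

Hydraulic gradient i = Δh / L = 46.7 / 1260 = 0.03706.
Darcy flux q = K · i = 459.0 × 0.03706 = 17.01 m/day.
Seepage velocity v = q / n_e = 17.01 / 0.28 = 60.76 m/day.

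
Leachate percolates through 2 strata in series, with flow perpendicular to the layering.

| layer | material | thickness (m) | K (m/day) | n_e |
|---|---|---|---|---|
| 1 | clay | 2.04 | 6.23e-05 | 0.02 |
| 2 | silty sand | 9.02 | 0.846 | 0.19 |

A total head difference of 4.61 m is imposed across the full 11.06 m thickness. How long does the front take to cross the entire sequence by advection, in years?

With flow normal to the layers, continuity requires the same specific discharge q through every layer.
Σ(b_i/K_i) = 2.04/6.23e-05 + 9.02/0.846 = 32755 d.
q = Δh / Σ(b_i/K_i) = 4.61 / 32755 = 0.0001407 m/day.
In each layer the seepage velocity is v_i = q/n_i, so the layer transit time is t_i = b_i·n_i / q:
  layer 1 (clay): t_1 = 2.04 × 0.02 / 0.0001407 = 289.9 d
  layer 2 (silty sand): t_2 = 9.02 × 0.19 / 0.0001407 = 12177 d
Total t = Σ t_i = 12467 days = 34.13 years.

34.1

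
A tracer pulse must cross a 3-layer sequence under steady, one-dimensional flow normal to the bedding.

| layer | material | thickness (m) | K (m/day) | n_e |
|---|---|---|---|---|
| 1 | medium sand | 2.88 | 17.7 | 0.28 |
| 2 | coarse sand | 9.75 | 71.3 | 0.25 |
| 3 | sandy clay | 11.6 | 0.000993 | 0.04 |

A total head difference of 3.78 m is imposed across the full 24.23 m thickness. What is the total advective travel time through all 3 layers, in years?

31.4

With flow normal to the layers, continuity requires the same specific discharge q through every layer.
Σ(b_i/K_i) = 2.88/17.7 + 9.75/71.3 + 11.6/0.000993 = 11682 d.
q = Δh / Σ(b_i/K_i) = 3.78 / 11682 = 0.0003236 m/day.
In each layer the seepage velocity is v_i = q/n_i, so the layer transit time is t_i = b_i·n_i / q:
  layer 1 (medium sand): t_1 = 2.88 × 0.28 / 0.0003236 = 2492 d
  layer 2 (coarse sand): t_2 = 9.75 × 0.25 / 0.0003236 = 7533 d
  layer 3 (sandy clay): t_3 = 11.6 × 0.04 / 0.0003236 = 1434 d
Total t = Σ t_i = 11459 days = 31.37 years.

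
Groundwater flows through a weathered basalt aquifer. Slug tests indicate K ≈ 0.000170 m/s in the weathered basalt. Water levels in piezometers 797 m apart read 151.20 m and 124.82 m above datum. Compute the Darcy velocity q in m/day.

Convert K: 0.000170 m/s × 86400 = 14.69 m/day.
Hydraulic gradient i = (151.20 − 124.82) / 797 = 26.38 / 797 = 0.03310.
Specific discharge q = K · i = 14.69 × 0.03310 = 0.4862 m/day.

0.486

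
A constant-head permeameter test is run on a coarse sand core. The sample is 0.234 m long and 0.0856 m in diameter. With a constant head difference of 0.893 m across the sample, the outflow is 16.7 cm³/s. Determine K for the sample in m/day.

Cross-sectional area A = π·(d/2)² = π × (0.0856/2)² = 0.005755 m².
Convert discharge: 16.7 cm³/s = 1.670e-05 m³/s.
Darcy's law rearranged: K = Q·L / (A·Δh) = 1.670e-05 × 0.234 / (0.005755 × 0.893) = 0.0007604 m/s = 65.70 m/day.

65.7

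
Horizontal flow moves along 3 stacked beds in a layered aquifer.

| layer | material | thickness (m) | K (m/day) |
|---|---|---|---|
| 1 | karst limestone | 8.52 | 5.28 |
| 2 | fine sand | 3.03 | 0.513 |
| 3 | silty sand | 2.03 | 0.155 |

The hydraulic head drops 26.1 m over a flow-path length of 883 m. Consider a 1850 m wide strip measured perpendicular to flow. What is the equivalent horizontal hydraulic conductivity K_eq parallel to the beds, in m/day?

Flow is parallel to layering, so each bed carries its own Darcy discharge and the transmissivities add.
Σ(K_i·b_i) = 5.28×8.52 + 0.513×3.03 + 0.155×2.03 = 46.85 m²/day.
Total thickness b = 13.58 m, so K_eq = Σ(K_i·b_i)/b = 3.450 m/day.

3.45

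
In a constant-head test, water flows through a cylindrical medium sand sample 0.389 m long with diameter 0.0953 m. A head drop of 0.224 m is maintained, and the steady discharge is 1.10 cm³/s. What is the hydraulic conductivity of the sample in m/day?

Cross-sectional area A = π·(d/2)² = π × (0.0953/2)² = 0.007133 m².
Convert discharge: 1.10 cm³/s = 1.100e-06 m³/s.
Darcy's law rearranged: K = Q·L / (A·Δh) = 1.100e-06 × 0.389 / (0.007133 × 0.224) = 0.0002678 m/s = 23.14 m/day.

23.1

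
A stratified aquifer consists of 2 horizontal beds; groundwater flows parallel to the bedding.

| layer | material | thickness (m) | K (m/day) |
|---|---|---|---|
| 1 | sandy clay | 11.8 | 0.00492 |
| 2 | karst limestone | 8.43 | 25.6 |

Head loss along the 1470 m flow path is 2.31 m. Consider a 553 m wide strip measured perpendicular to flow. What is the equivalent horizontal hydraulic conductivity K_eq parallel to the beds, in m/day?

10.7

Flow is parallel to layering, so each bed carries its own Darcy discharge and the transmissivities add.
Σ(K_i·b_i) = 0.00492×11.8 + 25.6×8.43 = 215.9 m²/day.
Total thickness b = 20.23 m, so K_eq = Σ(K_i·b_i)/b = 10.67 m/day.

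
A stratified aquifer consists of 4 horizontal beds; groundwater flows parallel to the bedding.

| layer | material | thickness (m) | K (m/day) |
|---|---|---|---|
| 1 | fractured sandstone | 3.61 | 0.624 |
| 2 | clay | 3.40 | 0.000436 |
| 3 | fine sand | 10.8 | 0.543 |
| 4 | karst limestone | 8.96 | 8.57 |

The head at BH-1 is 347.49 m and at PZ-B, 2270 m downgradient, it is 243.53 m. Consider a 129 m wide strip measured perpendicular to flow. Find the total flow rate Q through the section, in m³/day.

502

Flow is parallel to layering, so each bed carries its own Darcy discharge and the transmissivities add.
Σ(K_i·b_i) = 0.624×3.61 + 0.000436×3.40 + 0.543×10.8 + 8.57×8.96 = 84.91 m²/day.
Hydraulic gradient i = (347.49 − 243.53) / 2270 = 103.96 / 2270 = 0.04580.
Q = Σ(K_i·b_i) · W · i = 84.91 × 129 × 0.04580 = 501.6 m³/day.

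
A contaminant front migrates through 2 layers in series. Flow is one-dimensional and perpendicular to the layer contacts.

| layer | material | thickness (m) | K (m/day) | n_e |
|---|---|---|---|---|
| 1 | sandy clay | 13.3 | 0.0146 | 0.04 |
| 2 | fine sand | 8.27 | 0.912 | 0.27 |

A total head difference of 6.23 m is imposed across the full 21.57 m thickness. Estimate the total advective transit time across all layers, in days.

408

With flow normal to the layers, continuity requires the same specific discharge q through every layer.
Σ(b_i/K_i) = 13.3/0.0146 + 8.27/0.912 = 920.0 d.
q = Δh / Σ(b_i/K_i) = 6.23 / 920.0 = 0.006772 m/day.
In each layer the seepage velocity is v_i = q/n_i, so the layer transit time is t_i = b_i·n_i / q:
  layer 1 (sandy clay): t_1 = 13.3 × 0.04 / 0.006772 = 78.56 d
  layer 2 (fine sand): t_2 = 8.27 × 0.27 / 0.006772 = 329.7 d
Total t = Σ t_i = 408.3 days.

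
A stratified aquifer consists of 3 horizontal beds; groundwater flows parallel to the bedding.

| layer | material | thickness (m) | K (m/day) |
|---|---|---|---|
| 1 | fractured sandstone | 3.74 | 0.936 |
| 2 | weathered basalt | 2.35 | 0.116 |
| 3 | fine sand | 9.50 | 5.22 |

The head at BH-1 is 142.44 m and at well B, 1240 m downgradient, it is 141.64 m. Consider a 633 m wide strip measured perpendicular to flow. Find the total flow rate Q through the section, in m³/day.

21.8

Flow is parallel to layering, so each bed carries its own Darcy discharge and the transmissivities add.
Σ(K_i·b_i) = 0.936×3.74 + 0.116×2.35 + 5.22×9.50 = 53.36 m²/day.
Hydraulic gradient i = (142.44 − 141.64) / 1240 = 0.8 / 1240 = 0.0006452.
Q = Σ(K_i·b_i) · W · i = 53.36 × 633 × 0.0006452 = 21.79 m³/day.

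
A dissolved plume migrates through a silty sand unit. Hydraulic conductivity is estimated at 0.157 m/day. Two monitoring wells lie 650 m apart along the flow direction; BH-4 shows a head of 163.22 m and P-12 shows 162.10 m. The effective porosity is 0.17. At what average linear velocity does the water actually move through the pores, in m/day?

0.00159

Hydraulic gradient i = (163.22 − 162.10) / 650 = 1.12 / 650 = 0.001723.
Darcy flux q = K · i = 0.1570 × 0.001723 = 0.0002705 m/day.
Seepage velocity v = q / n_e = 0.0002705 / 0.17 = 0.001591 m/day.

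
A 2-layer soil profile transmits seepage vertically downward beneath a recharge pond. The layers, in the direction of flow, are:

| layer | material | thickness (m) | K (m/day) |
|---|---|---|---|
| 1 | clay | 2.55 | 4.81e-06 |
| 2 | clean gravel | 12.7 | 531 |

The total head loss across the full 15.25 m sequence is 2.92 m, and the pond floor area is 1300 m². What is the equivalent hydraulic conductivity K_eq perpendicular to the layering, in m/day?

2.88e-05

Flow is perpendicular to layering, so the layers act in series and the equivalent K is the thickness-weighted harmonic mean.
Total thickness L = 2.55 + 12.7 = 15.25 m.
Σ(b_i/K_i) = 2.55/4.81e-06 + 12.7/531 = 5.301e+05 d.
K_eq = L / Σ(b_i/K_i) = 15.25 / 5.301e+05 = 2.877e-05 m/day.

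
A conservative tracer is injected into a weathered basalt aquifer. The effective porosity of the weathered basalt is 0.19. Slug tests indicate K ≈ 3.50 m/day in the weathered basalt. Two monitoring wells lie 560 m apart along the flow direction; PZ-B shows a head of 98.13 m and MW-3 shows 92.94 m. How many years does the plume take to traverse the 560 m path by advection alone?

8.98

Hydraulic gradient i = (98.13 − 92.94) / 560 = 5.19 / 560 = 0.009268.
Darcy flux q = K · i = 3.500 × 0.009268 = 0.03244 m/day.
Seepage velocity v = q / n_e = 0.03244 / 0.19 = 0.1707 m/day.
Travel time t = L / v = 560 / 0.1707 = 3280 days = 8.981 years.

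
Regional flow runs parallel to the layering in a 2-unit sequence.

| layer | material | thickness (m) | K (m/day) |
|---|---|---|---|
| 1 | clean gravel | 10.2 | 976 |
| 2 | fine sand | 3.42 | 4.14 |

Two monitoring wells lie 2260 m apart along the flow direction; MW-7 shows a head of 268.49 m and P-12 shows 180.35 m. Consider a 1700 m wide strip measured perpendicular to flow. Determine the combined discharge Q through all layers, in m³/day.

661000

Flow is parallel to layering, so each bed carries its own Darcy discharge and the transmissivities add.
Σ(K_i·b_i) = 976×10.2 + 4.14×3.42 = 9969 m²/day.
Hydraulic gradient i = (268.49 − 180.35) / 2260 = 88.14 / 2260 = 0.03900.
Q = Σ(K_i·b_i) · W · i = 9969 × 1700 × 0.03900 = 6.610e+05 m³/day.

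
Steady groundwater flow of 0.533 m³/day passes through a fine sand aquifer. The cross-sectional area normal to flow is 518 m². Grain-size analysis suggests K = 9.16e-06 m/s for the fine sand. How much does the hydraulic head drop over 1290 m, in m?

Convert K: 9.16e-06 m/s × 86400 = 0.7914 m/day.
From Q = K·A·i, i = Q / (K·A) = 0.533 / (0.7914 × 518.0) = 0.001300.
Head loss Δh = i · L = 0.001300 × 1290 = 1.677 m.

1.68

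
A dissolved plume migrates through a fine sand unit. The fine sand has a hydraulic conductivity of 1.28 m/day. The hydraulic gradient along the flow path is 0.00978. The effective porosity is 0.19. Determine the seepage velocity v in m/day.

Hydraulic gradient i = 0.00978.
Darcy flux q = K · i = 1.280 × 0.009780 = 0.01252 m/day.
Seepage velocity v = q / n_e = 0.01252 / 0.19 = 0.06589 m/day.

0.0659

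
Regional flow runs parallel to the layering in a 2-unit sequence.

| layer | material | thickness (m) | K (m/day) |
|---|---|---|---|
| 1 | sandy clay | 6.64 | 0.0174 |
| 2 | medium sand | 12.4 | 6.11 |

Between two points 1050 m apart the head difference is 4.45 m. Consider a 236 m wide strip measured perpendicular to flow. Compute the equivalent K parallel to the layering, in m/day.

Flow is parallel to layering, so each bed carries its own Darcy discharge and the transmissivities add.
Σ(K_i·b_i) = 0.0174×6.64 + 6.11×12.4 = 75.88 m²/day.
Total thickness b = 19.04 m, so K_eq = Σ(K_i·b_i)/b = 3.985 m/day.

3.99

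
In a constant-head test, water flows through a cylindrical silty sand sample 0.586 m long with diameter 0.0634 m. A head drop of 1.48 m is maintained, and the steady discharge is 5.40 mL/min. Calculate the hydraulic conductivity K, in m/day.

Cross-sectional area A = π·(d/2)² = π × (0.0634/2)² = 0.003157 m².
Convert discharge: 5.40 mL/min = 9.000e-08 m³/s.
Darcy's law rearranged: K = Q·L / (A·Δh) = 9.000e-08 × 0.586 / (0.003157 × 1.48) = 1.129e-05 m/s = 0.9753 m/day.

0.975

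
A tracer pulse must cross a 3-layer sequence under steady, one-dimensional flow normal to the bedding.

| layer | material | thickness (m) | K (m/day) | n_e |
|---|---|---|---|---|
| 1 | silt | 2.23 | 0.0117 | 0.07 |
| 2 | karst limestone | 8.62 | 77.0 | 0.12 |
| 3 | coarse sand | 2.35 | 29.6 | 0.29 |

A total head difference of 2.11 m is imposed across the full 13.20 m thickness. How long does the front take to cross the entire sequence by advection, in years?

0.463

With flow normal to the layers, continuity requires the same specific discharge q through every layer.
Σ(b_i/K_i) = 2.23/0.0117 + 8.62/77.0 + 2.35/29.6 = 190.8 d.
q = Δh / Σ(b_i/K_i) = 2.11 / 190.8 = 0.01106 m/day.
In each layer the seepage velocity is v_i = q/n_i, so the layer transit time is t_i = b_i·n_i / q:
  layer 1 (silt): t_1 = 2.23 × 0.07 / 0.01106 = 14.11 d
  layer 2 (karst limestone): t_2 = 8.62 × 0.12 / 0.01106 = 93.53 d
  layer 3 (coarse sand): t_3 = 2.35 × 0.29 / 0.01106 = 61.62 d
Total t = Σ t_i = 169.3 days = 0.4634 years.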